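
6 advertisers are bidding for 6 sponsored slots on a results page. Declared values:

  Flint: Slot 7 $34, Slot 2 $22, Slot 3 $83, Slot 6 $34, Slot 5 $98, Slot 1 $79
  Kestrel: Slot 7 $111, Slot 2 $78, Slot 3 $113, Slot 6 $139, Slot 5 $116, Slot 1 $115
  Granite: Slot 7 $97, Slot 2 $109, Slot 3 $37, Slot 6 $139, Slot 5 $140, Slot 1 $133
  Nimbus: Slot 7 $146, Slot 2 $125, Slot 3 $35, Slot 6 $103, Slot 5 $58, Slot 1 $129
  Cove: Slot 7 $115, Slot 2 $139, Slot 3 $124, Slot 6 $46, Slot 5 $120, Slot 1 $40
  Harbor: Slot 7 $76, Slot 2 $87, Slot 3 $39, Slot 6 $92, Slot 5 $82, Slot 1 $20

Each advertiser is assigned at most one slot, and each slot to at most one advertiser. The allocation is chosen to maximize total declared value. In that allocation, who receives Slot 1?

Optimal: Flint→Slot 5 ($98), Kestrel→Slot 6 ($139), Granite→Slot 1 ($133), Nimbus→Slot 7 ($146), Cove→Slot 3 ($124), Harbor→Slot 2 ($87) — total 98+139+133+146+124+87 = $727.
Row-greedy (each advertiser in turn takes its best remaining slot) gives $694, worse by 33.
Next-best assignment: Flint→Slot 3, Kestrel→Slot 6, Granite→Slot 1, Nimbus→Slot 7, Cove→Slot 2, Harbor→Slot 5 = $722.
Swapping Harbor↔Nimbus (Harbor→Slot 7 $76, Nimbus→Slot 2 $125) loses 32.
Checked against all permutations: $727 is optimal.
Granite's own top slot is Slot 5 ($140), but forcing Granite→Slot 5 and reassigning the rest optimally gives only $715 — worse by 12.

Granite receives Slot 1.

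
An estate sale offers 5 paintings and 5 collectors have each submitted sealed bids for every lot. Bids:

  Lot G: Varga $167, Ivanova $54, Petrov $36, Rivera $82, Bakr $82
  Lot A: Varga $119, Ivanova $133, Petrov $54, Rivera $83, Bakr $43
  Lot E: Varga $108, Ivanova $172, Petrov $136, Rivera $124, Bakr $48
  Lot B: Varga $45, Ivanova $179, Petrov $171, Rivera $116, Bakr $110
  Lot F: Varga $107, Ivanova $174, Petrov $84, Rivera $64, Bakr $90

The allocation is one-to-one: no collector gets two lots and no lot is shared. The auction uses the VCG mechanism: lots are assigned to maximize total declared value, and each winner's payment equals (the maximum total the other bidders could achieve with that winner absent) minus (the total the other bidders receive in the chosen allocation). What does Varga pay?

Efficient allocation: Varga→Lot G ($167), Ivanova→Lot A ($133), Petrov→Lot B ($171), Rivera→Lot E ($124), Bakr→Lot F ($90); total welfare W = $685.
Varga receives Lot G at value $167, so the others get W − 167 = $518.
Without Varga: best allocation of the remaining 4 bidders over all 5 lots is Ivanova→Lot F ($174), Petrov→Lot B ($171), Rivera→Lot E ($124), Bakr→Lot G ($82), total $551.
VCG payment = (others' best without Varga) − (others' welfare with Varga) = 551 − 518 = $33.

Varga pays $33.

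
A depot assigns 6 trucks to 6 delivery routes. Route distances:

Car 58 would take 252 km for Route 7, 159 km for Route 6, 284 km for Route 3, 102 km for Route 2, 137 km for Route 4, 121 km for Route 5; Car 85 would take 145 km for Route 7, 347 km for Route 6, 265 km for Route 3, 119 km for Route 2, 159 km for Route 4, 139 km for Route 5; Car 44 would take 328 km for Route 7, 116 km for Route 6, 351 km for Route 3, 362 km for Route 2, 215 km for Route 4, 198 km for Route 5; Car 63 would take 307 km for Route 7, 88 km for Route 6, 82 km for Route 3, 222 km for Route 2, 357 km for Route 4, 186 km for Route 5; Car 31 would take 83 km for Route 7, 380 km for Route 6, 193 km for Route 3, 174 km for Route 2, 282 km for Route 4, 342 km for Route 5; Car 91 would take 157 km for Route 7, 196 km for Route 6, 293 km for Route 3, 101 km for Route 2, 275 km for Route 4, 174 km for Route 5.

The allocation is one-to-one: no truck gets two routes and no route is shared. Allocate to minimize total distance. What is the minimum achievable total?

Treat this as an assignment problem: match each truck to one route.
Optimal: Car 58→Route 4 (137 km), Car 85→Route 5 (139 km), Car 44→Route 6 (116 km), Car 63→Route 3 (82 km), Car 31→Route 7 (83 km), Car 91→Route 2 (101 km) — total 137+139+116+82+83+101 = 658 km.
Row-greedy (each truck in turn takes its cheapest remaining route) gives 797 km, worse by 139.
Next-best assignment: Car 58→Route 5, Car 85→Route 4, Car 44→Route 6, Car 63→Route 3, Car 31→Route 7, Car 91→Route 2 = 662 km.

Min total: 658 km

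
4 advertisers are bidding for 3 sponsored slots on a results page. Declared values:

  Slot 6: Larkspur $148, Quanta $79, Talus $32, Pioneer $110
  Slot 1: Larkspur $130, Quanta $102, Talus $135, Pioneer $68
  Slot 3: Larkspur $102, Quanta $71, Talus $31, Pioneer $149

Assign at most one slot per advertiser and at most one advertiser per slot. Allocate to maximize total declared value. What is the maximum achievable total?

Max total: $432

Optimal: Larkspur→Slot 6 ($148), Talus→Slot 1 ($135), Pioneer→Slot 3 ($149) — total 148+135+149 = $432.
Row-greedy (each advertiser in turn takes its best remaining slot) gives $281, worse by 151.
Next-best assignment: Larkspur→Slot 6, Quanta→Slot 1, Pioneer→Slot 3 = $399.
Every other assignment is strictly worse.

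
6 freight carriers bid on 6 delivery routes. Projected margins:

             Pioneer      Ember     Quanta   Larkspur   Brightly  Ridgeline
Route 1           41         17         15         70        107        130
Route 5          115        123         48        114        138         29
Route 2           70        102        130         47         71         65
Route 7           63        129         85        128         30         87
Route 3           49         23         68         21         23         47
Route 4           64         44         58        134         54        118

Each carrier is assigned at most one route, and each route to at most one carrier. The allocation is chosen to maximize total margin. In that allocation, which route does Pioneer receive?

Pioneer receives Route 3.

This is the linear assignment problem.
Optimal: Pioneer→Route 3 ($49k), Ember→Route 7 ($129k), Quanta→Route 2 ($130k), Larkspur→Route 4 ($134k), Brightly→Route 5 ($138k), Ridgeline→Route 1 ($130k) — total 49+129+130+134+138+130 = $710k.
Row-greedy (each carrier in turn takes its best remaining route) gives $662k, worse by 48.
Pioneer's own top route is Route 5 ($115k), but forcing Pioneer→Route 5 and reassigning the rest optimally gives only $662k — worse by 48.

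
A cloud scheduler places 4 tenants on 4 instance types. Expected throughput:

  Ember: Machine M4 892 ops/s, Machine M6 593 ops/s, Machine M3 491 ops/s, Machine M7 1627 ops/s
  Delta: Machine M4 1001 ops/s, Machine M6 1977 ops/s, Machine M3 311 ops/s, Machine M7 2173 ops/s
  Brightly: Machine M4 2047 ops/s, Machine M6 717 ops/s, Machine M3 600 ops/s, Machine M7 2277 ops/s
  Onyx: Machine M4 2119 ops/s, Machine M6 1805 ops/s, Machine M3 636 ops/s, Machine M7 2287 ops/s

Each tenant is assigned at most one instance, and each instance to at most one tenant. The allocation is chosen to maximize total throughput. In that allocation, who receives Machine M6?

This is the linear assignment problem.
Optimal: Ember→Machine M3 (491 ops/s), Delta→Machine M6 (1977 ops/s), Brightly→Machine M7 (2277 ops/s), Onyx→Machine M4 (2119 ops/s) — total 491+1977+2277+2119 = 6864 ops/s.
Column-greedy (each instance in turn goes to its best remaining tenant) gives 6323 ops/s, worse by 541.
Delta's own top instance is Machine M7 (2173 ops/s), but forcing Delta→Machine M7 and reassigning the rest optimally gives only 6516 ops/s — worse by 348.

Delta receives Machine M6.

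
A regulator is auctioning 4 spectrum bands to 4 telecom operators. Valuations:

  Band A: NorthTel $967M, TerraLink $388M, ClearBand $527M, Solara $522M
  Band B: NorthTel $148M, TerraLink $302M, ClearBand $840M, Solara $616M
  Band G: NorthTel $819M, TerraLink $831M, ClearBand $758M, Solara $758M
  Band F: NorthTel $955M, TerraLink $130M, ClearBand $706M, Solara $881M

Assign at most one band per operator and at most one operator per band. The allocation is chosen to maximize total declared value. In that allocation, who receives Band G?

Optimal: NorthTel→Band A ($967M), TerraLink→Band G ($831M), ClearBand→Band B ($840M), Solara→Band F ($881M) — total 967+831+840+881 = $3519M.
Swapping ClearBand↔Solara (ClearBand→Band F $706M, Solara→Band B $616M) loses 399.
Checked against all permutations: $3519M is optimal.

TerraLink receives Band G.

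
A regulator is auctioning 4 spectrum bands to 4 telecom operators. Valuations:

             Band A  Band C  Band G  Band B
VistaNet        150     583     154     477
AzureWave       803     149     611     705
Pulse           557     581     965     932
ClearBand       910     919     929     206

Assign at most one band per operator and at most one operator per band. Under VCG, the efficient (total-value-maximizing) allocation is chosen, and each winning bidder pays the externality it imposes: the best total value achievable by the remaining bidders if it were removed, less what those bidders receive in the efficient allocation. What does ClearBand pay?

ClearBand pays $33M.

Efficient allocation: VistaNet→Band C ($583M), AzureWave→Band A ($803M), Pulse→Band B ($932M), ClearBand→Band G ($929M); total welfare W = $3247M.
ClearBand receives Band G at value $929M, so the others get W − 929 = $2318M.
Without ClearBand: best allocation of the remaining 3 bidders over all 4 bands is VistaNet→Band C ($583M), AzureWave→Band A ($803M), Pulse→Band G ($965M), total $2351M.
VCG payment = (others' best without ClearBand) − (others' welfare with ClearBand) = 2351 − 2318 = $33M.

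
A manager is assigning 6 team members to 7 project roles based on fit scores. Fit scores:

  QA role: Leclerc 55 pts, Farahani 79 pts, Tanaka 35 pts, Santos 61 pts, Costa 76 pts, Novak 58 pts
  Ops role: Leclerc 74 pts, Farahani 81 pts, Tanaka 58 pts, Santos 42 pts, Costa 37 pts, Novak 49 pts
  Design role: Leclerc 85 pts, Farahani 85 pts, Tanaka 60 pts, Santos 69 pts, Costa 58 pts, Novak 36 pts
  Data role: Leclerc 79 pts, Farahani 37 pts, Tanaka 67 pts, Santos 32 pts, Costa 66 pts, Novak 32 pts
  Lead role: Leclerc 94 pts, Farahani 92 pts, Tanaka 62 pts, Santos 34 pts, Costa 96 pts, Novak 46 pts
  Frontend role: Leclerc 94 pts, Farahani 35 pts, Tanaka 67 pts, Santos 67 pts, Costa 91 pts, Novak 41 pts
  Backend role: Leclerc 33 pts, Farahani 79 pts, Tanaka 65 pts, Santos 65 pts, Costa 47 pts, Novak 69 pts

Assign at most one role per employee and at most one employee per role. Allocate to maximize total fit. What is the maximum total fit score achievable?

Maximum total: 476 pts

Optimal: Leclerc→Frontend role (94 pts), Farahani→Ops role (81 pts), Tanaka→Data role (67 pts), Santos→Design role (69 pts), Costa→Lead role (96 pts), Novak→Backend role (69 pts) — total 94+81+67+69+96+69 = 476 pts.
Row-greedy (each employee in turn takes its best remaining role) gives 458 pts, worse by 18.
Next-best assignment: Leclerc→Frontend role, Farahani→QA role, Tanaka→Data role, Santos→Design role, Costa→Lead role, Novak→Backend role = 474 pts.
Swapping Novak↔Costa (Novak→Lead role 46 pts, Costa→Backend role 47 pts) loses 72.
Every other assignment is strictly worse.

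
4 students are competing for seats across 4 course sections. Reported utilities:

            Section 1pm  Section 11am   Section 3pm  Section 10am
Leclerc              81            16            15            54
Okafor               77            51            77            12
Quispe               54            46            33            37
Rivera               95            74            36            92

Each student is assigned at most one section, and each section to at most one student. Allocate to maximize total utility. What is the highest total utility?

This is a one-to-one assignment (maximum-weight bipartite matching).
Optimal: Leclerc→Section 1pm (81 points), Okafor→Section 3pm (77 points), Quispe→Section 11am (46 points), Rivera→Section 10am (92 points) — total 81+77+46+92 = 296 points.
Column-greedy (each section in turn goes to its best remaining student) gives 233 points, worse by 63.
Swapping Rivera↔Leclerc (Rivera→Section 1pm 95 points, Leclerc→Section 10am 54 points) loses 24.

Maximum total: 296 points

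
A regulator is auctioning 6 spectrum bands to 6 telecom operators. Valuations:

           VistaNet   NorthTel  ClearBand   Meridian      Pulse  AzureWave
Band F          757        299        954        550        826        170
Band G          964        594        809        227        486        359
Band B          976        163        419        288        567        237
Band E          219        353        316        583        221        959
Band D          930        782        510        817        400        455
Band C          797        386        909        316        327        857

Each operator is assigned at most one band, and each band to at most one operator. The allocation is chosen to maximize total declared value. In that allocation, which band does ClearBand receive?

This is a one-to-one assignment (maximum-weight bipartite matching).
Optimal: VistaNet→Band B ($976M), NorthTel→Band G ($594M), ClearBand→Band C ($909M), Meridian→Band D ($817M), Pulse→Band F ($826M), AzureWave→Band E ($959M) — total 976+594+909+817+826+959 = $5081M.
Row-greedy (each operator in turn takes its best remaining band) gives $4638M, worse by 443.
Checked against all permutations: $5081M is optimal.
ClearBand's own top band is Band F ($954M), but forcing ClearBand→Band F and reassigning the rest optimally gives only $4707M — worse by 374.

ClearBand receives Band C.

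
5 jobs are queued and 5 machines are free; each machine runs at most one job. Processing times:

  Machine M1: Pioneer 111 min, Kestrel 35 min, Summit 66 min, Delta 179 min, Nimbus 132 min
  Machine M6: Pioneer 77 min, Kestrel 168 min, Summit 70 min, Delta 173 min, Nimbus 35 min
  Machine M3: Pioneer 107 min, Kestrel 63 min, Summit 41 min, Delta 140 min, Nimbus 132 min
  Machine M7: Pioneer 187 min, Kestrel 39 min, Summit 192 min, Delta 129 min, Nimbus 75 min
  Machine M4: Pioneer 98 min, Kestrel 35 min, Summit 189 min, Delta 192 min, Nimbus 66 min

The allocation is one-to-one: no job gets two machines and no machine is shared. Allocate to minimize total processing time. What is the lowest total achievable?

Minimum total: 338 min

Optimal: Pioneer→Machine M4 (98 min), Kestrel→Machine M1 (35 min), Summit→Machine M3 (41 min), Delta→Machine M7 (129 min), Nimbus→Machine M6 (35 min) — total 98+35+41+129+35 = 338 min.
Row-greedy (each job in turn takes its cheapest remaining machine) gives 348 min, worse by 10.
Swapping Delta↔Nimbus (Delta→Machine M6 173 min, Nimbus→Machine M7 75 min) adds 84.
No other one-to-one assignment undercuts 338 min.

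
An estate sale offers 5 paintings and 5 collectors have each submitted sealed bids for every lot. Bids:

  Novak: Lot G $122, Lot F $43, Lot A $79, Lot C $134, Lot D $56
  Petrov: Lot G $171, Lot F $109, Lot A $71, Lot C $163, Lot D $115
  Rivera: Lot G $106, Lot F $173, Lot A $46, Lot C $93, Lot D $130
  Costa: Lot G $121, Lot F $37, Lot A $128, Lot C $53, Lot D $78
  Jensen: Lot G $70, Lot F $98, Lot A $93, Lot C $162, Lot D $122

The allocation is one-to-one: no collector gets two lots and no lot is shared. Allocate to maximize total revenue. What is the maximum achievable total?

Optimal: Novak→Lot C ($134), Petrov→Lot G ($171), Rivera→Lot F ($173), Costa→Lot A ($128), Jensen→Lot D ($122) — total 134+171+173+128+122 = $728.
Swapping Novak↔Rivera (Novak→Lot F $43, Rivera→Lot C $93) loses 171.
No other one-to-one assignment exceeds $728.

Max total: $728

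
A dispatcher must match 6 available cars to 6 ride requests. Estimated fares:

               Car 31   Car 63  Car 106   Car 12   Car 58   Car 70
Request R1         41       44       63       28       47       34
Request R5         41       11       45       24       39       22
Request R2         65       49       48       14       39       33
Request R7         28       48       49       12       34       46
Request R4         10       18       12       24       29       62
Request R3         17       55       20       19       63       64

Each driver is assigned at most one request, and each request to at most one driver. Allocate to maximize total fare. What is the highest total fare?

Maximum total: $325

Optimal: Car 31→Request R2 ($65), Car 63→Request R7 ($48), Car 106→Request R1 ($63), Car 12→Request R5 ($24), Car 58→Request R3 ($63), Car 70→Request R4 ($62) — total 65+48+63+24+63+62 = $325.
Column-greedy (each request in turn goes to its best remaining driver) gives $247, worse by 78.
Swapping Car 106↔Car 12 (Car 106→Request R5 $45, Car 12→Request R1 $28) loses 14.
Checked against all permutations: $325 is optimal.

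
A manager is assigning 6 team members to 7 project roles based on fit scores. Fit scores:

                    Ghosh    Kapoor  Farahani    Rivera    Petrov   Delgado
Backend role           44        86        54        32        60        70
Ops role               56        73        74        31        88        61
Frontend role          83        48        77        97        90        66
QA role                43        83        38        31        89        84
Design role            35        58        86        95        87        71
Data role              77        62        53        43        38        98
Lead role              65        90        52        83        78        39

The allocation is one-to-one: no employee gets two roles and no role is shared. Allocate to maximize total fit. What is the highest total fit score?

Max total: 529 pts

Optimal: Ghosh→Frontend role (83 pts), Kapoor→Lead role (90 pts), Farahani→Ops role (74 pts), Rivera→Design role (95 pts), Petrov→QA role (89 pts), Delgado→Data role (98 pts) — total 83+90+74+95+89+98 = 529 pts.
Max-entry greedy (repeatedly take the single best remaining cell) gives 516 pts, worse by 13.
Next-best assignment: Ghosh→Frontend role, Kapoor→Backend role, Farahani→Ops role, Rivera→Design role, Petrov→QA role, Delgado→Data role = 525 pts.
Checked against all permutations: 529 pts is optimal.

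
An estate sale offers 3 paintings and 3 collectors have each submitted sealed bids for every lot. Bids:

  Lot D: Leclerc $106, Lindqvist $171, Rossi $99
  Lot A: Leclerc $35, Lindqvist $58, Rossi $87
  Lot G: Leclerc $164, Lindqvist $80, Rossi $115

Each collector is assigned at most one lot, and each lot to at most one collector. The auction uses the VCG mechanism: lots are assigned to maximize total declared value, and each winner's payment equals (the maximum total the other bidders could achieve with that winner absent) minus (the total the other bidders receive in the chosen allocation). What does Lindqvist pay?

Lindqvist pays $12.

Efficient allocation: Leclerc→Lot G ($164), Lindqvist→Lot D ($171), Rossi→Lot A ($87); total welfare W = $422.
Lindqvist receives Lot D at value $171, so the others get W − 171 = $251.
Without Lindqvist: best allocation of the remaining 2 bidders over all 3 lots is Leclerc→Lot G ($164), Rossi→Lot D ($99), total $263.
VCG payment = (others' best without Lindqvist) − (others' welfare with Lindqvist) = 263 − 251 = $12.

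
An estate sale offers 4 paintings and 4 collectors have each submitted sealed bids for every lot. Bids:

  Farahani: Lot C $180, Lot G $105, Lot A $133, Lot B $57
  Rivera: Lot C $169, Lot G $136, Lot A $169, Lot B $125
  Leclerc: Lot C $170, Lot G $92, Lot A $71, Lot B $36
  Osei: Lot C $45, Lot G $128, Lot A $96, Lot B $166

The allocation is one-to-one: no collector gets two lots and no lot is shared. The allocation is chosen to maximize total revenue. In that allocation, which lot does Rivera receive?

Optimal: Farahani→Lot G ($105), Rivera→Lot A ($169), Leclerc→Lot C ($170), Osei→Lot B ($166) — total 105+169+170+166 = $610.
Row-greedy (each collector in turn takes its best remaining lot) gives $607, worse by 3.
Swapping Osei↔Farahani (Osei→Lot G $128, Farahani→Lot B $57) loses 86.
Rivera's own top lot is Lot C ($169), but forcing Rivera→Lot C and reassigning the rest optimally gives only $560 — worse by 50.

Rivera receives Lot A.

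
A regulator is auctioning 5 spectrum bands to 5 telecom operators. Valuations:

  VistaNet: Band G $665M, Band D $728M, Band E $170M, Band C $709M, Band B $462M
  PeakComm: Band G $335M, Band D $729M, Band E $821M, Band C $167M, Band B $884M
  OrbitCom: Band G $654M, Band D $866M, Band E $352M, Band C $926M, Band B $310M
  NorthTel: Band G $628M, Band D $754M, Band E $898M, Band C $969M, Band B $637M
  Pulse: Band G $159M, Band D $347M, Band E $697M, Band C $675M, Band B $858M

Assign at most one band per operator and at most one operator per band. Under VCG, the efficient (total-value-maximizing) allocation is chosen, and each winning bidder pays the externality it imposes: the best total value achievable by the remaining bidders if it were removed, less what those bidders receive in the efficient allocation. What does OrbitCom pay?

Efficient allocation: VistaNet→Band G ($665M), PeakComm→Band E ($821M), OrbitCom→Band D ($866M), NorthTel→Band C ($969M), Pulse→Band B ($858M); total welfare W = $4179M.
OrbitCom receives Band D at value $866M, so the others get W − 866 = $3313M.
Without OrbitCom: best allocation of the remaining 4 bidders over all 5 bands is VistaNet→Band D ($728M), PeakComm→Band E ($821M), NorthTel→Band C ($969M), Pulse→Band B ($858M), total $3376M.
VCG payment = (others' best without OrbitCom) − (others' welfare with OrbitCom) = 3376 − 3313 = $63M.

OrbitCom pays $63M.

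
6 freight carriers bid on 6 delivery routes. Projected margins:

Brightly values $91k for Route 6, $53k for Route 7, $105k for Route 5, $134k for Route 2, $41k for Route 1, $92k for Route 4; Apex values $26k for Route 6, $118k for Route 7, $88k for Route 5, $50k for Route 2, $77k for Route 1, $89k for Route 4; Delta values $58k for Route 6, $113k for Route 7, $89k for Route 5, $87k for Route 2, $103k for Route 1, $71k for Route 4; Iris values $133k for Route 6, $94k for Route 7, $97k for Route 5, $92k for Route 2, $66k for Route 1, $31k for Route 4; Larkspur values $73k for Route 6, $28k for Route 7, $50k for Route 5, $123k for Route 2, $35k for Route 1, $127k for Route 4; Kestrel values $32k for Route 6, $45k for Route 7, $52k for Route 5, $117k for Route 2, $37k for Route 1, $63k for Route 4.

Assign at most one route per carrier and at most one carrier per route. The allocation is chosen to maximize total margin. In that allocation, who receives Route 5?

Optimal: Brightly→Route 5 ($105k), Apex→Route 7 ($118k), Delta→Route 1 ($103k), Iris→Route 6 ($133k), Larkspur→Route 4 ($127k), Kestrel→Route 2 ($117k) — total 105+118+103+133+127+117 = $703k.
Row-greedy (each carrier in turn takes its best remaining route) gives $667k, worse by 36.
Swapping Apex↔Brightly (Apex→Route 5 $88k, Brightly→Route 7 $53k) loses 82.
Brightly's own top route is Route 2 ($134k), but forcing Brightly→Route 2 and reassigning the rest optimally gives only $667k — worse by 36.

Brightly receives Route 5.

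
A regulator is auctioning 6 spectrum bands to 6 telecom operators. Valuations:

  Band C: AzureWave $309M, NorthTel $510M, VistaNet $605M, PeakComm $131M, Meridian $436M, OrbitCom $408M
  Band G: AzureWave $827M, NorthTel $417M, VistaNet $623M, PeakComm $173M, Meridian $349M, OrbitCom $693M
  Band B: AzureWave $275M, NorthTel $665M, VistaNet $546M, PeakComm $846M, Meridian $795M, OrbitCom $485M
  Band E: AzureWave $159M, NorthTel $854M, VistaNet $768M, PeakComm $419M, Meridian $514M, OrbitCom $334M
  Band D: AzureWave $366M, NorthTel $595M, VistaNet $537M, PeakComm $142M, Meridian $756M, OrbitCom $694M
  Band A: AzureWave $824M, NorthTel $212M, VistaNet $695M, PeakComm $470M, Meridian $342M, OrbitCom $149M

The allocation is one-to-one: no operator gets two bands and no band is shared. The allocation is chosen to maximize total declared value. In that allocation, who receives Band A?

Optimal: AzureWave→Band A ($824M), NorthTel→Band E ($854M), VistaNet→Band C ($605M), PeakComm→Band B ($846M), Meridian→Band D ($756M), OrbitCom→Band G ($693M) — total 824+854+605+846+756+693 = $4578M.
Column-greedy (each band in turn goes to its best remaining operator) gives $4037M, worse by 541.
Checked against all permutations: $4578M is optimal.
AzureWave's own top band is Band G ($827M), but forcing AzureWave→Band G and reassigning the rest optimally gives only $4386M — worse by 192.

AzureWave receives Band A.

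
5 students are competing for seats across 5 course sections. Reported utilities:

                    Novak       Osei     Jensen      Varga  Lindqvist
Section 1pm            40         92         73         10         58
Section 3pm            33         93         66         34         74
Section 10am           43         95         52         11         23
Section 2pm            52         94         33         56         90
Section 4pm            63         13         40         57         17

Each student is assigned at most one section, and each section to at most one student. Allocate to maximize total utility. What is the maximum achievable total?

Optimal: Novak→Section 4pm (63 points), Osei→Section 10am (95 points), Jensen→Section 1pm (73 points), Varga→Section 2pm (56 points), Lindqvist→Section 3pm (74 points) — total 63+95+73+56+74 = 361 points.
Max-entry greedy (repeatedly take the single best remaining cell) gives 355 points, worse by 6.
Swapping Varga↔Osei (Varga→Section 10am 11 points, Osei→Section 2pm 94 points) loses 46.

Max total: 361 points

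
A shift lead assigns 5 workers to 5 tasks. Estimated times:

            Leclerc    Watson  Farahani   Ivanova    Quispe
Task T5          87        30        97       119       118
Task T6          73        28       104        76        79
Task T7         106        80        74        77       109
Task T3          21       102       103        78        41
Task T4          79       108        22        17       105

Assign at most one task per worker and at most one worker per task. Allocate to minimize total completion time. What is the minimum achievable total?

Optimal: Leclerc→Task T3 (21 min), Watson→Task T5 (30 min), Farahani→Task T7 (74 min), Ivanova→Task T4 (17 min), Quispe→Task T6 (79 min) — total 21+30+74+17+79 = 221 min.
Row-greedy (each worker in turn takes its cheapest remaining task) gives 266 min, worse by 45.

Min total: 221 min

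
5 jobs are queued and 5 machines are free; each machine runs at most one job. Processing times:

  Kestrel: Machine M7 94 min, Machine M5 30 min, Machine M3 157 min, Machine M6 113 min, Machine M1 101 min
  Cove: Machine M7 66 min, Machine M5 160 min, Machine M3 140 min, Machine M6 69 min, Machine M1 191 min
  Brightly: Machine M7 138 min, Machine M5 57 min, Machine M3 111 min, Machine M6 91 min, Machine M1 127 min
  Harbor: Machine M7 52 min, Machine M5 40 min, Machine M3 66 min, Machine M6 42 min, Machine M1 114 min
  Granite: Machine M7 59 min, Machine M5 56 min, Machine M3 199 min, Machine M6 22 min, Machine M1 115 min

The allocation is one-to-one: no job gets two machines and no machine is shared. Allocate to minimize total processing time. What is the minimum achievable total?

Optimal: Kestrel→Machine M5 (30 min), Cove→Machine M7 (66 min), Brightly→Machine M1 (127 min), Harbor→Machine M3 (66 min), Granite→Machine M6 (22 min) — total 30+66+127+66+22 = 311 min.
Row-greedy (each job in turn takes its cheapest remaining machine) gives 368 min, worse by 57.
Next-best assignment: Kestrel→Machine M1, Cove→Machine M7, Brightly→Machine M5, Harbor→Machine M3, Granite→Machine M6 = 312 min.
Every other assignment is strictly worse.

Minimum total: 311 min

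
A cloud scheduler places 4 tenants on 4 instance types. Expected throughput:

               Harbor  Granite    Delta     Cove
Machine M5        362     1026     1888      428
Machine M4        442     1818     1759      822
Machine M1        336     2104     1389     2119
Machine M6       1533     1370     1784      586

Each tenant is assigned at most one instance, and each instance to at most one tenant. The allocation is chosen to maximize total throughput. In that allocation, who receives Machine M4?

Granite receives Machine M4.

Optimal: Harbor→Machine M6 (1533 ops/s), Granite→Machine M4 (1818 ops/s), Delta→Machine M5 (1888 ops/s), Cove→Machine M1 (2119 ops/s) — total 1533+1818+1888+2119 = 7358 ops/s.
Row-greedy (each tenant in turn takes its best remaining instance) gives 6347 ops/s, worse by 1011.
Next-best assignment: Harbor→Machine M6, Granite→Machine M5, Delta→Machine M4, Cove→Machine M1 = 6437 ops/s.
Swapping Granite↔Delta (Granite→Machine M5 1026 ops/s, Delta→Machine M4 1759 ops/s) loses 921.
No other one-to-one assignment exceeds 7358 ops/s.
Granite's own top instance is Machine M1 (2104 ops/s), but forcing Granite→Machine M1 and reassigning the rest optimally gives only 6347 ops/s — worse by 1011.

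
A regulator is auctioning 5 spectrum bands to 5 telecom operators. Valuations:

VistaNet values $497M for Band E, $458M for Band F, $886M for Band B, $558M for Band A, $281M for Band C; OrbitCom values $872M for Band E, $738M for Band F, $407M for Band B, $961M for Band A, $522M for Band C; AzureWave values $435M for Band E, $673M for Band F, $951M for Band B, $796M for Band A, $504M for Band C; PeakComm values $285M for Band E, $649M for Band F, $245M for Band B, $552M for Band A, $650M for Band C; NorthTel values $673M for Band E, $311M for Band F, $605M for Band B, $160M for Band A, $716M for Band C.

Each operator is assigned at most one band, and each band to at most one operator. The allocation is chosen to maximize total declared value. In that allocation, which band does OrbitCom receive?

Optimal: VistaNet→Band B ($886M), OrbitCom→Band E ($872M), AzureWave→Band A ($796M), PeakComm→Band F ($649M), NorthTel→Band C ($716M) — total 886+872+796+649+716 = $3919M.
Column-greedy (each band in turn goes to its best remaining operator) gives $3699M, worse by 220.
Next-best assignment: VistaNet→Band B, OrbitCom→Band A, AzureWave→Band F, PeakComm→Band C, NorthTel→Band E = $3843M.
OrbitCom's own top band is Band A ($961M), but forcing OrbitCom→Band A and reassigning the rest optimally gives only $3843M — worse by 76.

OrbitCom receives Band E.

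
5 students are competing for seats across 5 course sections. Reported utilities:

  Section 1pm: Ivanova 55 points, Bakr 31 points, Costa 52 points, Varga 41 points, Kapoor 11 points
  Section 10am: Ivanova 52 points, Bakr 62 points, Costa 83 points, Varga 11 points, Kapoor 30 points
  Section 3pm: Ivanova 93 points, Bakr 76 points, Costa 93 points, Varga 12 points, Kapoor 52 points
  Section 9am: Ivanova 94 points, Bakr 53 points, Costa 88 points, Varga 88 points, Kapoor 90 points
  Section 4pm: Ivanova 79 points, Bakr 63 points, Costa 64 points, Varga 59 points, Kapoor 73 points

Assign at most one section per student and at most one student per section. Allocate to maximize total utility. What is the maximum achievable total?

Max total: 375 points

Optimal: Ivanova→Section 1pm (55 points), Bakr→Section 3pm (76 points), Costa→Section 10am (83 points), Varga→Section 9am (88 points), Kapoor→Section 4pm (73 points) — total 55+76+83+88+73 = 375 points.
Column-greedy (each section in turn goes to its best remaining student) gives 363 points, worse by 12.
Every other assignment is strictly worse.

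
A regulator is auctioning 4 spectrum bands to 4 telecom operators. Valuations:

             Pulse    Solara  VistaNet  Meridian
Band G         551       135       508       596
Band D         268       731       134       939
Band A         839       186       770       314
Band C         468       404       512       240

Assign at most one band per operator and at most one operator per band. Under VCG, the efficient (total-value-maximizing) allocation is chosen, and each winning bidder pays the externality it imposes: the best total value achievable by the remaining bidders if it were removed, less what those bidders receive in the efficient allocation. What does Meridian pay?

Meridian pays $331M.

Efficient allocation: Pulse→Band A ($839M), Solara→Band C ($404M), VistaNet→Band G ($508M), Meridian→Band D ($939M); total welfare W = $2690M.
Meridian receives Band D at value $939M, so the others get W − 939 = $1751M.
Without Meridian: best allocation of the remaining 3 bidders over all 4 bands is Pulse→Band A ($839M), Solara→Band D ($731M), VistaNet→Band C ($512M), total $2082M.
VCG payment = (others' best without Meridian) − (others' welfare with Meridian) = 2082 − 1751 = $331M.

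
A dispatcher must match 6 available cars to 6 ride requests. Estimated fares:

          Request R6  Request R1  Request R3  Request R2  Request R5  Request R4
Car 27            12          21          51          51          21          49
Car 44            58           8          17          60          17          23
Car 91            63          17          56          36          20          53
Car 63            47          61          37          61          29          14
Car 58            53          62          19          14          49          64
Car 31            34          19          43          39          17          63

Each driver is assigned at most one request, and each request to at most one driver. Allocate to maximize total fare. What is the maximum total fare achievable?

Max total: $347

Optimal: Car 27→Request R3 ($51), Car 44→Request R2 ($60), Car 91→Request R6 ($63), Car 63→Request R1 ($61), Car 58→Request R5 ($49), Car 31→Request R4 ($63) — total 51+60+63+61+49+63 = $347.
Row-greedy (each driver in turn takes its best remaining request) gives $316, worse by 31.
Next-best assignment: Car 27→Request R2, Car 44→Request R6, Car 91→Request R3, Car 63→Request R1, Car 58→Request R5, Car 31→Request R4 = $338.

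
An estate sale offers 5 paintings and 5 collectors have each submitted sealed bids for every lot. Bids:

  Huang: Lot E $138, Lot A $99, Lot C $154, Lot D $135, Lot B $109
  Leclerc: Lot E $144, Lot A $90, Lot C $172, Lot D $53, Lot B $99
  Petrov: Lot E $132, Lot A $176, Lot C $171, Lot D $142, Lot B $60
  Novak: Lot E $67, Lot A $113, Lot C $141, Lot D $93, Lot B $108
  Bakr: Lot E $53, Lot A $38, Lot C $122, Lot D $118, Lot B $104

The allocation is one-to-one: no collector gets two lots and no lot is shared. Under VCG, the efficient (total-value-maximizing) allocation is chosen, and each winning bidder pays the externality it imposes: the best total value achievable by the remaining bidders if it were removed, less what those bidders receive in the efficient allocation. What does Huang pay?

Efficient allocation: Huang→Lot E ($138), Leclerc→Lot C ($172), Petrov→Lot A ($176), Novak→Lot B ($108), Bakr→Lot D ($118); total welfare W = $712.
Huang receives Lot E at value $138, so the others get W − 138 = $574.
Without Huang: best allocation of the remaining 4 bidders over all 5 lots is Leclerc→Lot E ($144), Petrov→Lot A ($176), Novak→Lot C ($141), Bakr→Lot D ($118), total $579.
VCG payment = (others' best without Huang) − (others' welfare with Huang) = 579 − 574 = $5.

Huang pays $5.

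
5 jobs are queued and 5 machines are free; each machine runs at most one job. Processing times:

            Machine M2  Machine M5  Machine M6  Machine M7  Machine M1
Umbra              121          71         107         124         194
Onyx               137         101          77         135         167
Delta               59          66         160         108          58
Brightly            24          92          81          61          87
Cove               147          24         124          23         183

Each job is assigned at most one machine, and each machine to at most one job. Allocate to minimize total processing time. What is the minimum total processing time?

Optimal: Umbra→Machine M5 (71 min), Onyx→Machine M6 (77 min), Delta→Machine M1 (58 min), Brightly→Machine M2 (24 min), Cove→Machine M7 (23 min) — total 71+77+58+24+23 = 253 min.
Column-greedy (each machine in turn goes to its cheapest remaining job) gives 427 min, worse by 174.
Next-best assignment: Umbra→Machine M7, Onyx→Machine M6, Delta→Machine M1, Brightly→Machine M2, Cove→Machine M5 = 307 min.

Min total: 253 min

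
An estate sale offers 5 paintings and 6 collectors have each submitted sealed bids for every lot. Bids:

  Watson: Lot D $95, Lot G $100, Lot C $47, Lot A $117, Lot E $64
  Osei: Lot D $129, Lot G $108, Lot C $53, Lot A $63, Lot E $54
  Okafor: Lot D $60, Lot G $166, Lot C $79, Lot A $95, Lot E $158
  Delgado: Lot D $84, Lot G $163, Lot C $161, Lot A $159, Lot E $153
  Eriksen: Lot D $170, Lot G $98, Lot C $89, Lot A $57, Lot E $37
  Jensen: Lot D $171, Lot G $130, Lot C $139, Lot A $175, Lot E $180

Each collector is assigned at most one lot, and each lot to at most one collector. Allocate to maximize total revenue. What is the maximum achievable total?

Optimal: Eriksen→Lot D ($170), Okafor→Lot G ($166), Delgado→Lot C ($161), Watson→Lot A ($117), Jensen→Lot E ($180) — total 170+166+161+117+180 = $794.
Row-greedy (each collector in turn takes its best remaining lot) gives $610, worse by 184.
Next-best assignment: Eriksen→Lot D, Osei→Lot G, Delgado→Lot C, Jensen→Lot A, Okafor→Lot E = $772.
Swapping Eriksen↔Delgado (Eriksen→Lot C $89, Delgado→Lot D $84) loses 158.
No other one-to-one assignment exceeds $794.

Maximum total: $794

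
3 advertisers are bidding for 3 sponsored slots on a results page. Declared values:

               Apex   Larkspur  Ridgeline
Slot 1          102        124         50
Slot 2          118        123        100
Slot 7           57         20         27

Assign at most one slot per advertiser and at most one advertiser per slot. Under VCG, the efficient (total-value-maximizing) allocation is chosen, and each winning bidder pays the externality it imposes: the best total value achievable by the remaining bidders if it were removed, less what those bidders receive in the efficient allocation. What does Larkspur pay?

Efficient allocation: Apex→Slot 7 ($57), Larkspur→Slot 1 ($124), Ridgeline→Slot 2 ($100); total welfare W = $281.
Larkspur receives Slot 1 at value $124, so the others get W − 124 = $157.
Without Larkspur: best allocation of the remaining 2 bidders over all 3 slots is Apex→Slot 1 ($102), Ridgeline→Slot 2 ($100), total $202.
VCG payment = (others' best without Larkspur) − (others' welfare with Larkspur) = 202 − 157 = $45.

Larkspur pays $45.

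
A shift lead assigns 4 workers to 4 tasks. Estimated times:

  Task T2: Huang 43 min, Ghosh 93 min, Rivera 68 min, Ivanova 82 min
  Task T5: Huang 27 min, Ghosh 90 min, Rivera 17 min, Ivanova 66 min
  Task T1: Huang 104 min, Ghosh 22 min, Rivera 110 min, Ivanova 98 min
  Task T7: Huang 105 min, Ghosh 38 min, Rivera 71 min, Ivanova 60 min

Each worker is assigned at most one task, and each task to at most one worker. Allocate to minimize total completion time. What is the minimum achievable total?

Minimum total: 142 min

Treat this as an assignment problem: match each worker to one task.
Optimal: Huang→Task T2 (43 min), Ghosh→Task T1 (22 min), Rivera→Task T5 (17 min), Ivanova→Task T7 (60 min) — total 43+22+17+60 = 142 min.
Row-greedy (each worker in turn takes its cheapest remaining task) gives 177 min, worse by 35.
No other one-to-one assignment undercuts 142 min.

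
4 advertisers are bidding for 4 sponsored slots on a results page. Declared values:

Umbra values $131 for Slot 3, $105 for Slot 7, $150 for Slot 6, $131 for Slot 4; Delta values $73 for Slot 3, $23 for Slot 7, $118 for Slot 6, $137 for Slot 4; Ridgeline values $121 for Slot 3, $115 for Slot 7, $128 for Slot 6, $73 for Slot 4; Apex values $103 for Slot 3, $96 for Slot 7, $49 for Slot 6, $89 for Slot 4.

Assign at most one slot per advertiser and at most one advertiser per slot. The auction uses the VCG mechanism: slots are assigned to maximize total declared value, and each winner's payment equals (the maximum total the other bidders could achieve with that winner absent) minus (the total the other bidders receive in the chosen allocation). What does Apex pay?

Efficient allocation: Umbra→Slot 6 ($150), Delta→Slot 4 ($137), Ridgeline→Slot 7 ($115), Apex→Slot 3 ($103); total welfare W = $505.
Apex receives Slot 3 at value $103, so the others get W − 103 = $402.
Without Apex: best allocation of the remaining 3 bidders over all 4 slots is Umbra→Slot 6 ($150), Delta→Slot 4 ($137), Ridgeline→Slot 3 ($121), total $408.
VCG payment = (others' best without Apex) − (others' welfare with Apex) = 408 − 402 = $6.

Apex pays $6.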